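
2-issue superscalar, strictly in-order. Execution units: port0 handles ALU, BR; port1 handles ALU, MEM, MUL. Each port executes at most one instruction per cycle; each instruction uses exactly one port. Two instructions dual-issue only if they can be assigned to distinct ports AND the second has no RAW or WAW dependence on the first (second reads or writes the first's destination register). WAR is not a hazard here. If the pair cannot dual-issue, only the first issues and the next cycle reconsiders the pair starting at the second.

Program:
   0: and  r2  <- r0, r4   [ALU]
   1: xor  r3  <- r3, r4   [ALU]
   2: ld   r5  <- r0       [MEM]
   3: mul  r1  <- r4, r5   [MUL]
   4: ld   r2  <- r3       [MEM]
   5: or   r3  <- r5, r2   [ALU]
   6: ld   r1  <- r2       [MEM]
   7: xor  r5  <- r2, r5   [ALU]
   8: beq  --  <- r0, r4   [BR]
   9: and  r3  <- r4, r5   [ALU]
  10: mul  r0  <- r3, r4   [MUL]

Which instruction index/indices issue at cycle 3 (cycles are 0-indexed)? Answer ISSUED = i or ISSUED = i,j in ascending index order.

  cy0 -> i0+i1 (and.ALU xor.ALU) pair
  cy1 -> i2 (ld.MEM) no-port MEM/MUL
  cy2 -> i3 (mul.MUL) no-port MUL/MEM
  cy3 -> i4 (ld.MEM) RAW r2
  cy4 -> i5+i6 (or.ALU ld.MEM) pair
  cy5 -> i7+i8 (xor.ALU beq.BR) pair
  cy6 -> i9 (and.ALU) RAW r3
  cy7 -> i10 (mul.MUL) tail

ISSUED = 4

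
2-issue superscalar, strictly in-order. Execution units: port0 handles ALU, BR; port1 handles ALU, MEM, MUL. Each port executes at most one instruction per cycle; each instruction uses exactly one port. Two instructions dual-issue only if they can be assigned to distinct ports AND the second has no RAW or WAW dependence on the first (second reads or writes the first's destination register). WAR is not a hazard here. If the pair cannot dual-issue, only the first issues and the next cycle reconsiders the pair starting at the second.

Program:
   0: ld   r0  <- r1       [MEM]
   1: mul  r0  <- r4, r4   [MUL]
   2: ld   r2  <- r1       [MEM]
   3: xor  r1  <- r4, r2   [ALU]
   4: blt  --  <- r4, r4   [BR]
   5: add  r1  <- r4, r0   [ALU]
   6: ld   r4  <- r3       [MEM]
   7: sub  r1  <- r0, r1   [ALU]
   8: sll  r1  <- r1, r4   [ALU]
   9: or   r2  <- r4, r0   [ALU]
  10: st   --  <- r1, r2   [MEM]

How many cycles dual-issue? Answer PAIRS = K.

PAIRS = 3

  cy0 -> i0 (ld) no-port MEM/MUL
  cy1 -> i1 (mul) no-port MUL/MEM
  cy2 -> i2 (ld) RAW r2
  cy3 -> i3&i4 (xor blt) dual
  cy4 -> i5&i6 (add ld) dual
  cy5 -> i7 (sub) RAW+WAW r1
  cy6 -> i8&i9 (sll or) dual
  cy7 -> i10 (st) tail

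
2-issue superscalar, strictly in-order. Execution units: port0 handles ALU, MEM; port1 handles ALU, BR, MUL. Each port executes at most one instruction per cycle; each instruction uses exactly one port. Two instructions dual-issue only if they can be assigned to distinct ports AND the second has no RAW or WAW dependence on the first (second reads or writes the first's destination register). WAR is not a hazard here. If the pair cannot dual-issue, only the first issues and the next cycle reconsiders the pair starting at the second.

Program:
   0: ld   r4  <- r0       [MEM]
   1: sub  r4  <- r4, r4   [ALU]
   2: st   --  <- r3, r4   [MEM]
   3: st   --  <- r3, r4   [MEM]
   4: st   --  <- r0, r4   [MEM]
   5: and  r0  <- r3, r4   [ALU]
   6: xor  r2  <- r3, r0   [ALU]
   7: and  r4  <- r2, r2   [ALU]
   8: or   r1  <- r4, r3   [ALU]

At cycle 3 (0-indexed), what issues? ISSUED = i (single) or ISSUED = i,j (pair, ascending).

#0 head=0: ld.MEM i0 RAW+WAW r4
#1 head=1: sub.ALU i1 RAW r4
#2 head=2: st.MEM i2 no-port MEM/MEM
#3 head=3: st.MEM i3 no-port MEM/MEM
#4 head=4: st.MEM;and.ALU i4&i5 pair
#5 head=6: xor.ALU i6 RAW r2
#6 head=7: and.ALU i7 RAW r4
#7 head=8: or.ALU i8 tail

ISSUED = 3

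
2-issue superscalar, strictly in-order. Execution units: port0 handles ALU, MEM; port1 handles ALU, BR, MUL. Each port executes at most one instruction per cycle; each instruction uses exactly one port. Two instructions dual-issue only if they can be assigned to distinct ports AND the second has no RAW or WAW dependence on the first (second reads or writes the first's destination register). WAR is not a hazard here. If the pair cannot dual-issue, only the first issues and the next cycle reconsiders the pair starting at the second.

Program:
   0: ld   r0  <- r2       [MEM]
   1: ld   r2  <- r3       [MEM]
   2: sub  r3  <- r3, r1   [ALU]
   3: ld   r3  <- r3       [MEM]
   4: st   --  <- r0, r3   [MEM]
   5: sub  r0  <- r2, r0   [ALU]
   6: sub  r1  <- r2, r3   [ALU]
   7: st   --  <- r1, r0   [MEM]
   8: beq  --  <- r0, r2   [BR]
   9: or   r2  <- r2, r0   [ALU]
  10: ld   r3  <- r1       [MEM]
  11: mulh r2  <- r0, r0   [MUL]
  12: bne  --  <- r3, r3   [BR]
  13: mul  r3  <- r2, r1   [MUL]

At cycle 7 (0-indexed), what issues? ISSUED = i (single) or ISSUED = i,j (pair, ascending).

t=0 i0:ld.MEM ; no-port MEM/MEM
t=1 i1&i2:ld.MEM+sub.ALU ; 2-wide
t=2 i3:ld.MEM ; no-port MEM/MEM
t=3 i4&i5:st.MEM+sub.ALU ; 2-wide
t=4 i6:sub.ALU ; RAW r1
t=5 i7&i8:st.MEM+beq.BR ; 2-wide
t=6 i9&i10:or.ALU+ld.MEM ; 2-wide
t=7 i11:mulh.MUL ; no-port MUL/BR
t=8 i12:bne.BR ; no-port BR/MUL
t=9 i13:mul.MUL ; tail

ISSUED = 11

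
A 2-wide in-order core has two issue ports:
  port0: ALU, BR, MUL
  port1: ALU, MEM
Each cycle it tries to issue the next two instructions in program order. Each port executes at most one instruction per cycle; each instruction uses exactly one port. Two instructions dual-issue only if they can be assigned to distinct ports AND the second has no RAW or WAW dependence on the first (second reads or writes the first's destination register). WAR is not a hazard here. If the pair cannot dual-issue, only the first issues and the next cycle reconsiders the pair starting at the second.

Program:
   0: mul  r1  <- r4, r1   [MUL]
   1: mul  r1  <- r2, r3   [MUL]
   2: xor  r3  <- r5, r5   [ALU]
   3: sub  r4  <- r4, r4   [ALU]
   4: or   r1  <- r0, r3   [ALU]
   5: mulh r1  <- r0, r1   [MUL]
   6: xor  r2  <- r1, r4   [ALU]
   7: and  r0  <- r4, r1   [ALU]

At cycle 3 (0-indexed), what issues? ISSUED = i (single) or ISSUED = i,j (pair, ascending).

c0: i0 mul  no-port MUL/MUL
c1: i1/i2 mul xor  dual
c2: i3/i4 sub or  dual
c3: i5 mulh  RAW r1
c4: i6/i7 xor and  dual

ISSUED = 5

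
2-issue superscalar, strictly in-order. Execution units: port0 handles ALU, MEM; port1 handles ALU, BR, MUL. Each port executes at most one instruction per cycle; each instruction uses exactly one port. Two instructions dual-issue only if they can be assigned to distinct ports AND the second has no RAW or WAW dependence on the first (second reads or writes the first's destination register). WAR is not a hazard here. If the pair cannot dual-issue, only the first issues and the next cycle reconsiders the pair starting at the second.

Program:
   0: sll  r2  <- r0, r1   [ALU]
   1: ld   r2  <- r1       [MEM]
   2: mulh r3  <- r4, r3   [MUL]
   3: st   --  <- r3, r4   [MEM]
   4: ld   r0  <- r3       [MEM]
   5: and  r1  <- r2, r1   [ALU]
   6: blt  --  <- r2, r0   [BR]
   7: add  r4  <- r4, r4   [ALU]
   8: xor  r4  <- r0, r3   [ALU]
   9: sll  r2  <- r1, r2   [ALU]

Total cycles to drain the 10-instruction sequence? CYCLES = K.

0. sll @i0  | WAW r2
1. ld;mulh @i1,i2  | dual
2. st @i3  | no-port MEM/MEM
3. ld;and @i4,i5  | dual
4. blt;add @i6,i7  | dual
5. xor;sll @i8,i9  | dual

CYCLES = 6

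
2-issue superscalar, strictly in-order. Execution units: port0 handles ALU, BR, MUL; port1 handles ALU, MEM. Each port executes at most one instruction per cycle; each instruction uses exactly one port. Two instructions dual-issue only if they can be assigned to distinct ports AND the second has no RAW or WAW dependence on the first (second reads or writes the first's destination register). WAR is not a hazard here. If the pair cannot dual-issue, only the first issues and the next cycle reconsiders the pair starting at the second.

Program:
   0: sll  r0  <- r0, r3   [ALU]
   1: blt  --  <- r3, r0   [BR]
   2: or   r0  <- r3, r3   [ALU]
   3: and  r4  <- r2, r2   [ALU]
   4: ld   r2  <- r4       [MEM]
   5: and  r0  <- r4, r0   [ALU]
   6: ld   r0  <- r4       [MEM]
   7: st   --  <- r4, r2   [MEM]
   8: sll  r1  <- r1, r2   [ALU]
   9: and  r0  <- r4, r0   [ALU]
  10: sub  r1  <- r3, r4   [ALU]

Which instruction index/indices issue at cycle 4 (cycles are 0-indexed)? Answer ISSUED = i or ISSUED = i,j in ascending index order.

ISSUED = 6

  cy0 -> i0 (sll) RAW r0
  cy1 -> i1,i2 (blt;or) pair
  cy2 -> i3 (and) RAW r4
  cy3 -> i4,i5 (ld;and) pair
  cy4 -> i6 (ld) no-port MEM/MEM
  cy5 -> i7,i8 (st;sll) pair
  cy6 -> i9,i10 (and;sub) pair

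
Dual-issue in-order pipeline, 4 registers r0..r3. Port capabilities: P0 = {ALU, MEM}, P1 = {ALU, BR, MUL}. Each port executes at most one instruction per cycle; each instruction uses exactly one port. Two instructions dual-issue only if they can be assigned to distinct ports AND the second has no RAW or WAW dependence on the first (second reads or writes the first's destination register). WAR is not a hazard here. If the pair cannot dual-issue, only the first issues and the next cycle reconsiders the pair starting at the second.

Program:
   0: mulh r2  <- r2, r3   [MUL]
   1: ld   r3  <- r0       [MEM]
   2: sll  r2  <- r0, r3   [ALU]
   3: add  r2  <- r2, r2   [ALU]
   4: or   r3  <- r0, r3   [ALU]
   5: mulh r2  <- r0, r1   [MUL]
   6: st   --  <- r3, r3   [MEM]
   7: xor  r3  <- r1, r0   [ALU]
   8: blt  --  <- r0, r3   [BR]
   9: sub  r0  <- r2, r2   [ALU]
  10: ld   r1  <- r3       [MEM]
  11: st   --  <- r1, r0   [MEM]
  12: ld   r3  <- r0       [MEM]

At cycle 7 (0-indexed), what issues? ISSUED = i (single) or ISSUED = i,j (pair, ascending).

ISSUED = 11

0. mulh.MUL;ld.MEM @i0,i1  | dual
1. sll.ALU @i2  | RAW+WAW r2
2. add.ALU;or.ALU @i3,i4  | dual
3. mulh.MUL;st.MEM @i5,i6  | dual
4. xor.ALU @i7  | RAW r3
5. blt.BR;sub.ALU @i8,i9  | dual
6. ld.MEM @i10  | no-port MEM/MEM
7. st.MEM @i11  | no-port MEM/MEM
8. ld.MEM @i12  | tail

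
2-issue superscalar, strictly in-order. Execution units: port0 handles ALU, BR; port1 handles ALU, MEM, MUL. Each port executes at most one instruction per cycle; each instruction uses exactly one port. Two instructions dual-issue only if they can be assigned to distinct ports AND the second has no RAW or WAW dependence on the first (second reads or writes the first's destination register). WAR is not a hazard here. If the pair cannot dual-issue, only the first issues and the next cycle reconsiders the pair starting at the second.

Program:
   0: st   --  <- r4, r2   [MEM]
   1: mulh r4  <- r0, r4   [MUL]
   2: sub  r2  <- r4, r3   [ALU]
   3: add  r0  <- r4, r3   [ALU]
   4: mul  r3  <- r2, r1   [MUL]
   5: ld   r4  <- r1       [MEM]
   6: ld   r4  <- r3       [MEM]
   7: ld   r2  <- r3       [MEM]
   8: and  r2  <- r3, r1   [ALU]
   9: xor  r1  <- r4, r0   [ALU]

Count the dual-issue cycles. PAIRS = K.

PAIRS = 2

c0: i0 st  no-port MEM/MUL
c1: i1 mulh  RAW r4
c2: i2/i3 sub;add  dual
c3: i4 mul  no-port MUL/MEM
c4: i5 ld  no-port MEM/MEM
c5: i6 ld  no-port MEM/MEM
c6: i7 ld  WAW r2
c7: i8/i9 and;xor  dual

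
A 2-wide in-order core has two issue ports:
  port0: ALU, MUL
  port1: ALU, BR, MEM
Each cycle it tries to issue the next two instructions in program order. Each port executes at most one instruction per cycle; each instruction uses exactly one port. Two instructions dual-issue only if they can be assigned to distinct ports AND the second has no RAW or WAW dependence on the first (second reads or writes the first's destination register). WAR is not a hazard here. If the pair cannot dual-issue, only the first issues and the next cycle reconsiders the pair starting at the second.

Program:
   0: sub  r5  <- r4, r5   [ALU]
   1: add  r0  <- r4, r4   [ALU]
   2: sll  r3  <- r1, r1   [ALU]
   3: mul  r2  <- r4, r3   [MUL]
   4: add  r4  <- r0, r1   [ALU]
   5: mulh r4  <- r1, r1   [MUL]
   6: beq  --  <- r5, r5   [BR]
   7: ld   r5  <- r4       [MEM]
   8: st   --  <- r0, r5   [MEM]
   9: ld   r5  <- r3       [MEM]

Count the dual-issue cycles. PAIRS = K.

t=0 i0+i1:sub/add ; pair
t=1 i2:sll ; RAW r3
t=2 i3+i4:mul/add ; pair
t=3 i5+i6:mulh/beq ; pair
t=4 i7:ld ; no-port MEM/MEM
t=5 i8:st ; no-port MEM/MEM
t=6 i9:ld ; tail

PAIRS = 3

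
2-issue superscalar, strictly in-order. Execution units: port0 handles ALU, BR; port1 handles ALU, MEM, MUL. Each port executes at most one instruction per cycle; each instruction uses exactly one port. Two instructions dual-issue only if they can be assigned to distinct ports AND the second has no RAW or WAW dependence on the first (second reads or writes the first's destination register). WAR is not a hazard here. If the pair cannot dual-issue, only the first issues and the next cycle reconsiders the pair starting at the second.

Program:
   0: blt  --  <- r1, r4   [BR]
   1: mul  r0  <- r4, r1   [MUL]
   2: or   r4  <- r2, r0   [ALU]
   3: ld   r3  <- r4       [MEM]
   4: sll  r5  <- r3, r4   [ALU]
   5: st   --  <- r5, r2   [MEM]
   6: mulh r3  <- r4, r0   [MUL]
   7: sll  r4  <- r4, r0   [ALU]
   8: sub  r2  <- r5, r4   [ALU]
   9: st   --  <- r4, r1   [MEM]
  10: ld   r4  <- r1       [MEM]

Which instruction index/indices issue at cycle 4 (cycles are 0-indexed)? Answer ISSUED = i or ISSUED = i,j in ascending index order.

c0: i0+i1 blt.BR;mul.MUL  pair
c1: i2 or.ALU  RAW r4
c2: i3 ld.MEM  RAW r3
c3: i4 sll.ALU  RAW r5
c4: i5 st.MEM  no-port MEM/MUL
c5: i6+i7 mulh.MUL;sll.ALU  pair
c6: i8+i9 sub.ALU;st.MEM  pair
c7: i10 ld.MEM  tail

ISSUED = 5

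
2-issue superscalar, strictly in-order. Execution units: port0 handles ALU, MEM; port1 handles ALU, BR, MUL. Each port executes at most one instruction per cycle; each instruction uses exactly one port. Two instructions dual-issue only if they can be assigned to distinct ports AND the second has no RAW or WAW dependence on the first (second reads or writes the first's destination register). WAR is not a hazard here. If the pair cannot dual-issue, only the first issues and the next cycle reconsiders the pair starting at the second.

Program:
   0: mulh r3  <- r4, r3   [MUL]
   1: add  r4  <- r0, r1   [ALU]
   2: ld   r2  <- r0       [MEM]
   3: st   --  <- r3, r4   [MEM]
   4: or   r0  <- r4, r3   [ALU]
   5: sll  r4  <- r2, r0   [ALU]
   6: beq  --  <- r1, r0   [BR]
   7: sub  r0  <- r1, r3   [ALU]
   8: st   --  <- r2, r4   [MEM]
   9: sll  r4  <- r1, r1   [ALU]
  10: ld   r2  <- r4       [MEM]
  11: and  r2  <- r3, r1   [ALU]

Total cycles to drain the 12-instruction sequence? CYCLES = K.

CYCLES = 8

#0 head=0: mulh+add i0+i1 dual
#1 head=2: ld i2 no-port MEM/MEM
#2 head=3: st+or i3+i4 dual
#3 head=5: sll+beq i5+i6 dual
#4 head=7: sub+st i7+i8 dual
#5 head=9: sll i9 RAW r4
#6 head=10: ld i10 WAW r2
#7 head=11: and i11 tail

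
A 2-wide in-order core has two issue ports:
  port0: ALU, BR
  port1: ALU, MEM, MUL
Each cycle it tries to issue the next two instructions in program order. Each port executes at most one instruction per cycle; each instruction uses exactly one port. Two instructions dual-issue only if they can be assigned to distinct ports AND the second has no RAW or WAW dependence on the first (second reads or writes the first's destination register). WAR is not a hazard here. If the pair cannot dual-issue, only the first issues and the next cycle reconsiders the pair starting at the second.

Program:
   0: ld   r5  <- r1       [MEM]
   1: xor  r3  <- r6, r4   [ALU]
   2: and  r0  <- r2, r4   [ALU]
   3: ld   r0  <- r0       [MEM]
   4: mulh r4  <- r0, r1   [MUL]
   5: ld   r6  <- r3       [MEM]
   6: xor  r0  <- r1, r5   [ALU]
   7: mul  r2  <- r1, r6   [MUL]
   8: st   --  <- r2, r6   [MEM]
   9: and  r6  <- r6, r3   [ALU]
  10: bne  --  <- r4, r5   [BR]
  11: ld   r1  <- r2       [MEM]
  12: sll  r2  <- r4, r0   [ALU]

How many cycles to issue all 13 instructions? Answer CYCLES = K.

CYCLES = 9

#0 head=0: ld.MEM;xor.ALU i0/i1 dual
#1 head=2: and.ALU i2 RAW+WAW r0
#2 head=3: ld.MEM i3 no-port MEM/MUL
#3 head=4: mulh.MUL i4 no-port MUL/MEM
#4 head=5: ld.MEM;xor.ALU i5/i6 dual
#5 head=7: mul.MUL i7 no-port MUL/MEM
#6 head=8: st.MEM;and.ALU i8/i9 dual
#7 head=10: bne.BR;ld.MEM i10/i11 dual
#8 head=12: sll.ALU i12 tail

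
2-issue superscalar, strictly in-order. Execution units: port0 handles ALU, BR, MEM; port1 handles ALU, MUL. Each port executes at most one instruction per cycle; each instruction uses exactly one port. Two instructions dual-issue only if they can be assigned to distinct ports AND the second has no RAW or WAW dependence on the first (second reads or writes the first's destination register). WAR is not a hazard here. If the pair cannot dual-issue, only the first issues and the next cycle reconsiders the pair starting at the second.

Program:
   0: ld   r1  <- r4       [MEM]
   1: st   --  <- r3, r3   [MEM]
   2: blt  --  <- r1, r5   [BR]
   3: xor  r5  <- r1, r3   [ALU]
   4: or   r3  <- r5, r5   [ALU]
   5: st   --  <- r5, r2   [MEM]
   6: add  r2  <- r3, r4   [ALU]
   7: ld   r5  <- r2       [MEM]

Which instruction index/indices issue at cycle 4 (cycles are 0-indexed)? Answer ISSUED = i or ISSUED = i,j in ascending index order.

  cy0 -> i0 (ld) no-port MEM/MEM
  cy1 -> i1 (st) no-port MEM/BR
  cy2 -> i2/i3 (blt+xor) dual
  cy3 -> i4/i5 (or+st) dual
  cy4 -> i6 (add) RAW r2
  cy5 -> i7 (ld) tail

ISSUED = 6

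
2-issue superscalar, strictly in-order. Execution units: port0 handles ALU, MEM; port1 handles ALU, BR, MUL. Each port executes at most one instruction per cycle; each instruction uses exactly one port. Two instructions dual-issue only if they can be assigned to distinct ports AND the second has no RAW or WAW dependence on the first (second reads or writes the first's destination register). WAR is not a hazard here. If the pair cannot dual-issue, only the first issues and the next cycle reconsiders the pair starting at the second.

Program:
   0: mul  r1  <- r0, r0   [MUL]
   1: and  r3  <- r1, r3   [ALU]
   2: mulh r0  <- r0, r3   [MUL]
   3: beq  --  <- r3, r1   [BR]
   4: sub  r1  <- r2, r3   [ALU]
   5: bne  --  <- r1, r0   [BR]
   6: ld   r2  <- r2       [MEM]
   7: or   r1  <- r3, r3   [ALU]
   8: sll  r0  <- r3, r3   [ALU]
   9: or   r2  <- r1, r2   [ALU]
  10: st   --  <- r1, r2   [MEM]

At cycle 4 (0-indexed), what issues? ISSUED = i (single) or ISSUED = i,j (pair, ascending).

0. mul @i0  | RAW r1
1. and @i1  | RAW r3
2. mulh @i2  | no-port MUL/BR
3. beq sub @i3&i4  | pair
4. bne ld @i5&i6  | pair
5. or sll @i7&i8  | pair
6. or @i9  | RAW r2
7. st @i10  | tail

ISSUED = 5,6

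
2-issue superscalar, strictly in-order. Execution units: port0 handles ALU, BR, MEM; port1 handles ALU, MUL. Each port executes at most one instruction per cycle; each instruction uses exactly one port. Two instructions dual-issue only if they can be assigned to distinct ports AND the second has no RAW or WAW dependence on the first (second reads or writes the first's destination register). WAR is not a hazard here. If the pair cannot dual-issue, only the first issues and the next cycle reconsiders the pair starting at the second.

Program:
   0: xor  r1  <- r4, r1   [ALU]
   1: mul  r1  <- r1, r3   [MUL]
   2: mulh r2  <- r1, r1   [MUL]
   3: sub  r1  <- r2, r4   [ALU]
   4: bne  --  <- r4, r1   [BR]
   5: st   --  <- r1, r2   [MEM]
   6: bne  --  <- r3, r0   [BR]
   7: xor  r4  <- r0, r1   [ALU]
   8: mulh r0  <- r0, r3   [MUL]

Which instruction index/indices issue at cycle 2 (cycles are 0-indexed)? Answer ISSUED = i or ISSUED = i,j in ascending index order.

#0 head=0: xor.ALU i0 RAW+WAW r1
#1 head=1: mul.MUL i1 no-port MUL/MUL
#2 head=2: mulh.MUL i2 RAW r2
#3 head=3: sub.ALU i3 RAW r1
#4 head=4: bne.BR i4 no-port BR/MEM
#5 head=5: st.MEM i5 no-port MEM/BR
#6 head=6: bne.BR;xor.ALU i6/i7 pair
#7 head=8: mulh.MUL i8 tail

ISSUED = 2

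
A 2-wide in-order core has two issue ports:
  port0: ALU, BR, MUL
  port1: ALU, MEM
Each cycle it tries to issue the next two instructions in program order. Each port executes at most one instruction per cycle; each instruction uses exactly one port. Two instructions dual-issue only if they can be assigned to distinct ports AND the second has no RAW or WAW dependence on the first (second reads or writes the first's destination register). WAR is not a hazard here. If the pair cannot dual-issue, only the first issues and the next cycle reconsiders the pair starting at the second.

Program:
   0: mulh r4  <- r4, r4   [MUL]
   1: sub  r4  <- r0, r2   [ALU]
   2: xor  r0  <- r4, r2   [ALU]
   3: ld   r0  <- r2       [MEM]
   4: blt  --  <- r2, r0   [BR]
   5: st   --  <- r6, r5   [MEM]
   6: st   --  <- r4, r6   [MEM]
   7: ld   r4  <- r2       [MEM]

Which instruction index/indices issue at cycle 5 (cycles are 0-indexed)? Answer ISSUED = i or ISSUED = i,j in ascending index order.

0. mulh @i0  | WAW r4
1. sub @i1  | RAW r4
2. xor @i2  | WAW r0
3. ld @i3  | RAW r0
4. blt/st @i4+i5  | pair
5. st @i6  | no-port MEM/MEM
6. ld @i7  | tail

ISSUED = 6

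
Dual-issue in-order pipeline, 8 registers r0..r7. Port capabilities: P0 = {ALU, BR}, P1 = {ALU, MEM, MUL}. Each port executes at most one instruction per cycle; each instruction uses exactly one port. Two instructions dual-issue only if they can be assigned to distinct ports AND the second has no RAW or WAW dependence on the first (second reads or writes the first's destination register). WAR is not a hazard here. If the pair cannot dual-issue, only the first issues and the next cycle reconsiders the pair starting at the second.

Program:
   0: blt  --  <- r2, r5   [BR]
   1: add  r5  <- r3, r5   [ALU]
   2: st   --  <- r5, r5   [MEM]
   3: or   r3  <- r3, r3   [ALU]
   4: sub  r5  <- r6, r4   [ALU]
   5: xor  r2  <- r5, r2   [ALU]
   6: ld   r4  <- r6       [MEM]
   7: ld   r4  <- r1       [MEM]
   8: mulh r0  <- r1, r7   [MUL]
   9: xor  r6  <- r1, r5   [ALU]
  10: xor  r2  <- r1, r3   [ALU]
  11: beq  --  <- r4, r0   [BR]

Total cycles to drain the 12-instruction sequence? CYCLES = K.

CYCLES = 7

#0 head=0: blt.BR add.ALU i0+i1 dual
#1 head=2: st.MEM or.ALU i2+i3 dual
#2 head=4: sub.ALU i4 RAW r5
#3 head=5: xor.ALU ld.MEM i5+i6 dual
#4 head=7: ld.MEM i7 no-port MEM/MUL
#5 head=8: mulh.MUL xor.ALU i8+i9 dual
#6 head=10: xor.ALU beq.BR i10+i11 dual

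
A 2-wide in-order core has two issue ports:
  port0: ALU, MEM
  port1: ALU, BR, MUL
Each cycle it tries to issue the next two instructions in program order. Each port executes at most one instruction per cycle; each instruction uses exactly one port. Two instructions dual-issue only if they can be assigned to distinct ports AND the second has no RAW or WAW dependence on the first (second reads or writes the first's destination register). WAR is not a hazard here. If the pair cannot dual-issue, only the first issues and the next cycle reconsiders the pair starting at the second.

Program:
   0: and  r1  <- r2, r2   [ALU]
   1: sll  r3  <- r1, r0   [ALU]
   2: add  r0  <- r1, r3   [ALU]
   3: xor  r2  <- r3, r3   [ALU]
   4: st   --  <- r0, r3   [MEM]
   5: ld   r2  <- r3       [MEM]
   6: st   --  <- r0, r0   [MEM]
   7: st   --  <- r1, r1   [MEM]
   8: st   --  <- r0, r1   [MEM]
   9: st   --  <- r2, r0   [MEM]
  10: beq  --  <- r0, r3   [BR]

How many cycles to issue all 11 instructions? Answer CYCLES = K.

CYCLES = 9

[0] i0  and.ALU  -- RAW r1
[1] i1  sll.ALU  -- RAW r3
[2] i2&i3  add.ALU xor.ALU  -- 2-wide
[3] i4  st.MEM  -- no-port MEM/MEM
[4] i5  ld.MEM  -- no-port MEM/MEM
[5] i6  st.MEM  -- no-port MEM/MEM
[6] i7  st.MEM  -- no-port MEM/MEM
[7] i8  st.MEM  -- no-port MEM/MEM
[8] i9&i10  st.MEM beq.BR  -- 2-wide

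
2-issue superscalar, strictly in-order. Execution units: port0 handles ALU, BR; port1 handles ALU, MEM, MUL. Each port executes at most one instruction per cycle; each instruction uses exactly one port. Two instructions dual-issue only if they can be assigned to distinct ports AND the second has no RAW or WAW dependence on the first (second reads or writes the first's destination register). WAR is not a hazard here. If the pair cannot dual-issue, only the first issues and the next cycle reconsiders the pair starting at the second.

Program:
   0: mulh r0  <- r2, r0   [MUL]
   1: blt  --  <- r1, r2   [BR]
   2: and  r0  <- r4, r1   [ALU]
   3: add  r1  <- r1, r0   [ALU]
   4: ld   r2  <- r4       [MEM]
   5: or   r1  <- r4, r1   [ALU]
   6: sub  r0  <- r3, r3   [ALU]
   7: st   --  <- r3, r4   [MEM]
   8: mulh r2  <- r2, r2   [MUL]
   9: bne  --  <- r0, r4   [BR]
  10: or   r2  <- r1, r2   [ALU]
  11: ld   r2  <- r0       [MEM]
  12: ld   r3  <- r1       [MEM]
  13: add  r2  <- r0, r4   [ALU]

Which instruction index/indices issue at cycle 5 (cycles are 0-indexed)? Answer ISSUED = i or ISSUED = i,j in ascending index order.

ISSUED = 8,9

t=0 i0&i1:mulh.MUL+blt.BR ; 2-wide
t=1 i2:and.ALU ; RAW r0
t=2 i3&i4:add.ALU+ld.MEM ; 2-wide
t=3 i5&i6:or.ALU+sub.ALU ; 2-wide
t=4 i7:st.MEM ; no-port MEM/MUL
t=5 i8&i9:mulh.MUL+bne.BR ; 2-wide
t=6 i10:or.ALU ; WAW r2
t=7 i11:ld.MEM ; no-port MEM/MEM
t=8 i12&i13:ld.MEM+add.ALU ; 2-wide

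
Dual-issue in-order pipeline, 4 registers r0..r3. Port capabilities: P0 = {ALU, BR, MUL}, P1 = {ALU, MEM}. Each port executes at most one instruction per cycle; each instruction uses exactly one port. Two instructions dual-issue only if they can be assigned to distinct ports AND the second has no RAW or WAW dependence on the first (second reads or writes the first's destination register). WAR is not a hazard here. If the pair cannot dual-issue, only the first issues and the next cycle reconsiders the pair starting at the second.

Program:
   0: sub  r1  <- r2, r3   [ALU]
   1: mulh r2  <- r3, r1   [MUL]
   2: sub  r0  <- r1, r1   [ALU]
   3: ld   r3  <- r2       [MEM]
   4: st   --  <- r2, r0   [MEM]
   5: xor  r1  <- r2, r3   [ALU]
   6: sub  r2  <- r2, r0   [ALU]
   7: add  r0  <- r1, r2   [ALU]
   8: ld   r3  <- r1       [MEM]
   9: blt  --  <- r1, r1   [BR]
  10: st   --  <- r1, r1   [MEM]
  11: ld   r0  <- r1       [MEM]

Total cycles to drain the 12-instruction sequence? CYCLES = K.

t=0 i0:sub ; RAW r1
t=1 i1&i2:mulh;sub ; dual
t=2 i3:ld ; no-port MEM/MEM
t=3 i4&i5:st;xor ; dual
t=4 i6:sub ; RAW r2
t=5 i7&i8:add;ld ; dual
t=6 i9&i10:blt;st ; dual
t=7 i11:ld ; tail

CYCLES = 8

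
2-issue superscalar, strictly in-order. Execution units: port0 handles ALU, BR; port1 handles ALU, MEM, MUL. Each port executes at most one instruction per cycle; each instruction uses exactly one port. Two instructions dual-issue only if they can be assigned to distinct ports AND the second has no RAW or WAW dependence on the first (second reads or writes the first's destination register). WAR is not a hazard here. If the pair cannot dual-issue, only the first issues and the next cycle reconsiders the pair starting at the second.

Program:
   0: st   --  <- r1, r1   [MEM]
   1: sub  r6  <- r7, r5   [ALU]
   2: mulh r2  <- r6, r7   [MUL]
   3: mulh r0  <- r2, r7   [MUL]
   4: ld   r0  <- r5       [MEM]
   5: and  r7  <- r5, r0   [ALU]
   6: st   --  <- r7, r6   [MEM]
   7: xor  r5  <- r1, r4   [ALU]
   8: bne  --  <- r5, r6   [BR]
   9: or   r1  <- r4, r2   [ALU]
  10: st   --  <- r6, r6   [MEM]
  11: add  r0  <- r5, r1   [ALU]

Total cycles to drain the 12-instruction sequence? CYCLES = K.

CYCLES = 8

t=0 i0&i1:st+sub ; 2-wide
t=1 i2:mulh ; no-port MUL/MUL
t=2 i3:mulh ; no-port MUL/MEM
t=3 i4:ld ; RAW r0
t=4 i5:and ; RAW r7
t=5 i6&i7:st+xor ; 2-wide
t=6 i8&i9:bne+or ; 2-wide
t=7 i10&i11:st+add ; 2-wide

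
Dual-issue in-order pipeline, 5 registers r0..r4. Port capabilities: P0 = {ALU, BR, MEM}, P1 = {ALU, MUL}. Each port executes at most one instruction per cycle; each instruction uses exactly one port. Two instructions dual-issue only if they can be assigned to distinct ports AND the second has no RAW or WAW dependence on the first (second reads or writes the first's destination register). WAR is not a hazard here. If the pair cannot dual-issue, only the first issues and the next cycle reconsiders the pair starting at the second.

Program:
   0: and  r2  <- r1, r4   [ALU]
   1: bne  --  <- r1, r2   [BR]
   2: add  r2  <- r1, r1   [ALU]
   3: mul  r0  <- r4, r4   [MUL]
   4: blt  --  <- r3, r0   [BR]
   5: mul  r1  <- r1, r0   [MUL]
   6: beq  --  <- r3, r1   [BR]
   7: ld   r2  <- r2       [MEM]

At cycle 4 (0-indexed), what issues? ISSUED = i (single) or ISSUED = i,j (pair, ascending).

  cy0 -> i0 (and.ALU) RAW r2
  cy1 -> i1+i2 (bne.BR;add.ALU) pair
  cy2 -> i3 (mul.MUL) RAW r0
  cy3 -> i4+i5 (blt.BR;mul.MUL) pair
  cy4 -> i6 (beq.BR) no-port BR/MEM
  cy5 -> i7 (ld.MEM) tail

ISSUED = 6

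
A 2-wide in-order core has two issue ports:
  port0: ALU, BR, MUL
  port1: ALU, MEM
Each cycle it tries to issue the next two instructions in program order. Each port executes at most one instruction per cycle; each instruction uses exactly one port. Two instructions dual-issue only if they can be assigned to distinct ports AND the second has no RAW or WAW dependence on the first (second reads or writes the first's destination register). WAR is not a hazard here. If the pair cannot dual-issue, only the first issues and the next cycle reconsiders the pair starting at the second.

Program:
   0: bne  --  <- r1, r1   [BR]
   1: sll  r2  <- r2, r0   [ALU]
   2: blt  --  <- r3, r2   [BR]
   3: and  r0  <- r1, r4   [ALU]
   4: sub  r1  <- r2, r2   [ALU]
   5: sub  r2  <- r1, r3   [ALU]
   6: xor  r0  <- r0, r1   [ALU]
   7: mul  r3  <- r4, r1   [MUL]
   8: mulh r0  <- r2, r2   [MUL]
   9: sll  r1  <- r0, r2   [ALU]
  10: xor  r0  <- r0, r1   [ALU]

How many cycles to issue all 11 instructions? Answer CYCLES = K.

c0: i0,i1 bne.BR sll.ALU  2-wide
c1: i2,i3 blt.BR and.ALU  2-wide
c2: i4 sub.ALU  RAW r1
c3: i5,i6 sub.ALU xor.ALU  2-wide
c4: i7 mul.MUL  no-port MUL/MUL
c5: i8 mulh.MUL  RAW r0
c6: i9 sll.ALU  RAW r1
c7: i10 xor.ALU  tail

CYCLES = 8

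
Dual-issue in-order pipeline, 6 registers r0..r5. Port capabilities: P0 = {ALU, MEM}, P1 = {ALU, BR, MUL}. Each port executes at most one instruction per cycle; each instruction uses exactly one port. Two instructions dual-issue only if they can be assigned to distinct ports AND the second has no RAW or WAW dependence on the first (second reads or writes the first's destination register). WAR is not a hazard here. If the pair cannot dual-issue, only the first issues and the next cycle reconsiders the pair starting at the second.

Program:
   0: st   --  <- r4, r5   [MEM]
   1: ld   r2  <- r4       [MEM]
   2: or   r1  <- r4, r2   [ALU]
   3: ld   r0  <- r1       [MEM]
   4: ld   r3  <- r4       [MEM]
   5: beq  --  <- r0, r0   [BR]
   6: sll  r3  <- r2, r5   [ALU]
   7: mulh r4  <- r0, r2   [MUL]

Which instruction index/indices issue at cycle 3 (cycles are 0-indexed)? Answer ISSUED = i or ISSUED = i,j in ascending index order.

ISSUED = 3

0. st @i0  | no-port MEM/MEM
1. ld @i1  | RAW r2
2. or @i2  | RAW r1
3. ld @i3  | no-port MEM/MEM
4. ld beq @i4/i5  | dual
5. sll mulh @i6/i7  | dual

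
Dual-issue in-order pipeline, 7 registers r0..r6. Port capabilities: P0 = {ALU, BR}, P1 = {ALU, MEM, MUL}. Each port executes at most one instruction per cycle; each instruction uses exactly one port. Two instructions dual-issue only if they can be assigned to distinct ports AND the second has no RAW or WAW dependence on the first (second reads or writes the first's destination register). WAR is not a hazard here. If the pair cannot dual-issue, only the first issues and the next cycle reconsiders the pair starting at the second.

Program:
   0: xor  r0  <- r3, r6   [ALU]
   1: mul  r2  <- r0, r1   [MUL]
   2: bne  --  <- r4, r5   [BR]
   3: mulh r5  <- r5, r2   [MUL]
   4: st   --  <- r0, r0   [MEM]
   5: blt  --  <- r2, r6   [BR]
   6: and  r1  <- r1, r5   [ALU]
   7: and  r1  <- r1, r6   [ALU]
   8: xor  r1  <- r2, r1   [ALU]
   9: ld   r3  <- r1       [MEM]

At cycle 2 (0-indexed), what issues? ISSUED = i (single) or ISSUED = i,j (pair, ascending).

ISSUED = 3

0. xor @i0  | RAW r0
1. mul/bne @i1,i2  | pair
2. mulh @i3  | no-port MUL/MEM
3. st/blt @i4,i5  | pair
4. and @i6  | RAW+WAW r1
5. and @i7  | RAW+WAW r1
6. xor @i8  | RAW r1
7. ld @i9  | tail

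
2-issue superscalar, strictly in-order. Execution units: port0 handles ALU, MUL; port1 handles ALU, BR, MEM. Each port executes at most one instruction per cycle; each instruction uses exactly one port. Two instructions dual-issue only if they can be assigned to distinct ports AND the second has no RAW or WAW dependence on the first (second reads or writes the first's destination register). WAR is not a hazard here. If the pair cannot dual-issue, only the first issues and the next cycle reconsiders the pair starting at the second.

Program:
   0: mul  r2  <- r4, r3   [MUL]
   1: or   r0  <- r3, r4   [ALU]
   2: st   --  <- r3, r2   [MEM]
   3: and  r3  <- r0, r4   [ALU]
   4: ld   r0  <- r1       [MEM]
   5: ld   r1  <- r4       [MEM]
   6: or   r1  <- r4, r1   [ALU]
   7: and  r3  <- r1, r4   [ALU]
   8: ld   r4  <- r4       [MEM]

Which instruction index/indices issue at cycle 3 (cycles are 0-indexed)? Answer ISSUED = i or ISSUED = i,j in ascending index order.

t=0 i0&i1:mul.MUL;or.ALU ; pair
t=1 i2&i3:st.MEM;and.ALU ; pair
t=2 i4:ld.MEM ; no-port MEM/MEM
t=3 i5:ld.MEM ; RAW+WAW r1
t=4 i6:or.ALU ; RAW r1
t=5 i7&i8:and.ALU;ld.MEM ; pair

ISSUED = 5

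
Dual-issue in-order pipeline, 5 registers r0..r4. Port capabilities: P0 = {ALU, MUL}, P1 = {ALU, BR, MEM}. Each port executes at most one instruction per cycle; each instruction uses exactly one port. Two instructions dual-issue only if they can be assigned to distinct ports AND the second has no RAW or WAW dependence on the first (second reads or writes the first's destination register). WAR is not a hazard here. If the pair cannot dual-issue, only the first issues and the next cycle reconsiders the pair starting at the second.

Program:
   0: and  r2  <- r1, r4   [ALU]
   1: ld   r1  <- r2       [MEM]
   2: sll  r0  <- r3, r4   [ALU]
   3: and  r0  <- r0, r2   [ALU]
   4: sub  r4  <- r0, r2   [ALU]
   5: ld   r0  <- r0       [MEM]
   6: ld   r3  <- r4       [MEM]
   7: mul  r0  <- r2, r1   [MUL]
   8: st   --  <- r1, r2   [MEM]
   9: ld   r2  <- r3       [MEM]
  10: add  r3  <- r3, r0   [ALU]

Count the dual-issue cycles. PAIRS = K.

PAIRS = 4

#0 head=0: and.ALU i0 RAW r2
#1 head=1: ld.MEM/sll.ALU i1/i2 pair
#2 head=3: and.ALU i3 RAW r0
#3 head=4: sub.ALU/ld.MEM i4/i5 pair
#4 head=6: ld.MEM/mul.MUL i6/i7 pair
#5 head=8: st.MEM i8 no-port MEM/MEM
#6 head=9: ld.MEM/add.ALU i9/i10 pair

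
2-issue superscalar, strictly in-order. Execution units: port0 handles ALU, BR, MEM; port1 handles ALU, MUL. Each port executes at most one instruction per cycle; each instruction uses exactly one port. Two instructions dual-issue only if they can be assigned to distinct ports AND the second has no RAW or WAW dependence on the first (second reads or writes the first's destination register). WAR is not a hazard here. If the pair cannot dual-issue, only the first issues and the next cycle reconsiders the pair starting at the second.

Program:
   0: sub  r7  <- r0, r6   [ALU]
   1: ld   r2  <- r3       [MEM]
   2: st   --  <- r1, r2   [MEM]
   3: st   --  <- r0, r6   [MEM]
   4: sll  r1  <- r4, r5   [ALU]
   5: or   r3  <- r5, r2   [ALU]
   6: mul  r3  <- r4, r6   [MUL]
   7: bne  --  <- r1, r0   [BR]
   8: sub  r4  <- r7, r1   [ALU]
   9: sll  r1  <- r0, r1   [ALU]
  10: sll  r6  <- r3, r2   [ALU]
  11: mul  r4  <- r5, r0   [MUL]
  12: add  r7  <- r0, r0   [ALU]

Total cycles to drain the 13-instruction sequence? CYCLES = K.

0. sub/ld @i0,i1  | dual
1. st @i2  | no-port MEM/MEM
2. st/sll @i3,i4  | dual
3. or @i5  | WAW r3
4. mul/bne @i6,i7  | dual
5. sub/sll @i8,i9  | dual
6. sll/mul @i10,i11  | dual
7. add @i12  | tail

CYCLES = 8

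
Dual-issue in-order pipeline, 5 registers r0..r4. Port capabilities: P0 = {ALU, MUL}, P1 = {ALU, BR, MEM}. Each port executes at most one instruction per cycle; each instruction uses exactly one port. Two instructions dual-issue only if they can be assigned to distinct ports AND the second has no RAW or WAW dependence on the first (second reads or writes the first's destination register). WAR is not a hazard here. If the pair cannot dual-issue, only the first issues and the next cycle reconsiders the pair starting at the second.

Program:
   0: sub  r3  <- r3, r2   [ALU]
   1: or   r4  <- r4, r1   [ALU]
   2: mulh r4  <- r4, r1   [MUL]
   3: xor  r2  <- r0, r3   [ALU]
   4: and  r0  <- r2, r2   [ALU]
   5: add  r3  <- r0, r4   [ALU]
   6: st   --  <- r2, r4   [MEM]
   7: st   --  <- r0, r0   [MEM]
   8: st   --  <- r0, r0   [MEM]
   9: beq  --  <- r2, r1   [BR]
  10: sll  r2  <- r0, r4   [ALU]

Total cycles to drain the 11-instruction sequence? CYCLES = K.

CYCLES = 7

[0] i0+i1  sub.ALU/or.ALU  -- 2-wide
[1] i2+i3  mulh.MUL/xor.ALU  -- 2-wide
[2] i4  and.ALU  -- RAW r0
[3] i5+i6  add.ALU/st.MEM  -- 2-wide
[4] i7  st.MEM  -- no-port MEM/MEM
[5] i8  st.MEM  -- no-port MEM/BR
[6] i9+i10  beq.BR/sll.ALU  -- 2-wide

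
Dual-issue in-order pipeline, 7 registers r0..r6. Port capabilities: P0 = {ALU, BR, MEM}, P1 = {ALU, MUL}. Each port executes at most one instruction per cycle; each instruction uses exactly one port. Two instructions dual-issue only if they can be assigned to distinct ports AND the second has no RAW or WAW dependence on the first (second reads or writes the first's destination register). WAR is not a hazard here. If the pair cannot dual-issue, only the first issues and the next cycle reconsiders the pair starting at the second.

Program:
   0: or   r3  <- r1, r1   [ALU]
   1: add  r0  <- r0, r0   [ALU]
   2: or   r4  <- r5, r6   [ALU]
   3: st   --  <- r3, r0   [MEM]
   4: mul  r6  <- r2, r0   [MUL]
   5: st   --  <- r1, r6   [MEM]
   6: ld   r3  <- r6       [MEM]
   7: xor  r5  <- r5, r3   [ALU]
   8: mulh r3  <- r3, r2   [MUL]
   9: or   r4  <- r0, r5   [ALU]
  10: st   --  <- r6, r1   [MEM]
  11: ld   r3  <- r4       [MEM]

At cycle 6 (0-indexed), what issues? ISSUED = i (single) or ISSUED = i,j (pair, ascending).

ISSUED = 9,10

c0: i0,i1 or add  2-wide
c1: i2,i3 or st  2-wide
c2: i4 mul  RAW r6
c3: i5 st  no-port MEM/MEM
c4: i6 ld  RAW r3
c5: i7,i8 xor mulh  2-wide
c6: i9,i10 or st  2-wide
c7: i11 ld  tail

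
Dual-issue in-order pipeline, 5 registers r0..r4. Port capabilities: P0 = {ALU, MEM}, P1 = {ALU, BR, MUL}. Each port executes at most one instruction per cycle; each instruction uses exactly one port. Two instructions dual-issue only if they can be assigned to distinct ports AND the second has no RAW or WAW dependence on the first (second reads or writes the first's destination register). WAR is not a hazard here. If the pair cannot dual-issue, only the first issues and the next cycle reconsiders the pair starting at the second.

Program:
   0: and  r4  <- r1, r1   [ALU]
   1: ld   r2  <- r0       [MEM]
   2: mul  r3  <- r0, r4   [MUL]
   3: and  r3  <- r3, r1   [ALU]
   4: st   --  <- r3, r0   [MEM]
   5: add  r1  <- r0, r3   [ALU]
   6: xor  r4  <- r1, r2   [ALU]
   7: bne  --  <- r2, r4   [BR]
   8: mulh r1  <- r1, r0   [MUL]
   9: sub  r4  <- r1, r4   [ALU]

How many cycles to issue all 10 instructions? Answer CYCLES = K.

CYCLES = 8

[0] i0,i1  and.ALU;ld.MEM  -- 2-wide
[1] i2  mul.MUL  -- RAW+WAW r3
[2] i3  and.ALU  -- RAW r3
[3] i4,i5  st.MEM;add.ALU  -- 2-wide
[4] i6  xor.ALU  -- RAW r4
[5] i7  bne.BR  -- no-port BR/MUL
[6] i8  mulh.MUL  -- RAW r1
[7] i9  sub.ALU  -- tail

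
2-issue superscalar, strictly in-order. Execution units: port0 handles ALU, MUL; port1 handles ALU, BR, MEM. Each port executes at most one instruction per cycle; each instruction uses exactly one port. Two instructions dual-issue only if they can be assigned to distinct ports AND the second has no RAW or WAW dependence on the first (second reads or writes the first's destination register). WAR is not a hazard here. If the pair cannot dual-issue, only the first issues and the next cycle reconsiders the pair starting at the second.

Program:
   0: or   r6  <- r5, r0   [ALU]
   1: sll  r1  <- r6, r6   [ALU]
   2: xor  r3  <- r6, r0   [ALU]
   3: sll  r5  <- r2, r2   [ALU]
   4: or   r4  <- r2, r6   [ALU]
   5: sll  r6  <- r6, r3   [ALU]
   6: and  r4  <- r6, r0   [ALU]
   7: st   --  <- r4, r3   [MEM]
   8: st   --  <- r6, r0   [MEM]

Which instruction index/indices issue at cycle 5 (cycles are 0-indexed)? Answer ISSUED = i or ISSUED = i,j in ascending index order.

ISSUED = 7

  cy0 -> i0 (or.ALU) RAW r6
  cy1 -> i1&i2 (sll.ALU;xor.ALU) pair
  cy2 -> i3&i4 (sll.ALU;or.ALU) pair
  cy3 -> i5 (sll.ALU) RAW r6
  cy4 -> i6 (and.ALU) RAW r4
  cy5 -> i7 (st.MEM) no-port MEM/MEM
  cy6 -> i8 (st.MEM) tail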